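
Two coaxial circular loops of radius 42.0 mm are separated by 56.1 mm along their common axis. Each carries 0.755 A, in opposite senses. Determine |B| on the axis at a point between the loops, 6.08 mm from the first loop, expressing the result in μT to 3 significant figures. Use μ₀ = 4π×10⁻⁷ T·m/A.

Each loop contributes B = μ₀IR²/[2(R²+z²)^(3/2)] on the axis, with z measured from that loop.
Loop 1 (z = 0.00608 m): B₁ = 1.09×10⁻⁵ T. Loop 2 (z = 0.05002 m): B₂ = 3.00×10⁻⁶ T.
The fields oppose: B = |B₁ − B₂| = 7.95×10⁻⁶ T.

B ≈ 7.95 μT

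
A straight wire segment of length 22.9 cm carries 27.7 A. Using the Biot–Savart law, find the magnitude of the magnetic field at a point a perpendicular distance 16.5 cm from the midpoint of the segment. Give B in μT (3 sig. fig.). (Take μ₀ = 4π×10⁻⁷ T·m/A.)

For a finite straight segment, B = (μ₀I/4πd)(sinθ₁ + sinθ₂), where θ₁, θ₂ are the angles from the perpendicular to each end.
The perpendicular from the point meets the wire at its midpoint, so each end is L/2 = 0.1145 m away along the wire.
sinθ₁ = 0.1145/√(0.1145²+0.165²) = 0.5701; sinθ₂ = 0.1145/√(0.1145²+0.165²) = 0.5701.
B = (4π×10⁻⁷ × 27.7) / (4π × 0.165) × (0.5701 + 0.5701) = 1.91×10⁻⁵ T.

B ≈ 19.1 μT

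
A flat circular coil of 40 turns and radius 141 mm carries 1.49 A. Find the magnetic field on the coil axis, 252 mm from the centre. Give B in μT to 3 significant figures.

For an N-turn flat coil, B = Nμ₀IR²/[2(R²+z²)^(3/2)] with R = 0.141 m, z = 0.252 m.
B = 40 × 7.73×10⁻⁷ T = 3.09×10⁻⁵ T.

B ≈ 30.9 μT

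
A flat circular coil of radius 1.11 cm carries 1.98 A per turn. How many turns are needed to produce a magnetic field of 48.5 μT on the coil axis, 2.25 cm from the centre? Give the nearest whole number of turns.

For an N-turn coil, B = Nμ₀IR²/[2(R²+z²)^(3/2)]. A single turn gives B₁ = 9.71×10⁻⁶ T with R = 0.0111 m, z = 0.0225 m.
N = B/B₁ = 4.85×10⁻⁵ / 9.71×10⁻⁶ = 5.00.

N = 5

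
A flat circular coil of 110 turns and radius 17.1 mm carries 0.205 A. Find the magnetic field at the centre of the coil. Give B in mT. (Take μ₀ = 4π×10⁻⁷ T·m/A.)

For an N-turn flat coil, B = Nμ₀I/(2R) with R = 0.0171 m.
B = 110 × 7.53×10⁻⁶ T = 8.29×10⁻⁴ T.

B ≈ 0.829 mT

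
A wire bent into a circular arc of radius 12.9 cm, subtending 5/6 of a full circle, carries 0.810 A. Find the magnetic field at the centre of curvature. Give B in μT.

The Biot–Savart field of a circular arc at its centre is B = μ₀Iφ/(4πR), with φ = 5.236 rad.
B = (4π×10⁻⁷ × 0.810 × 5.236) / (4π × 0.129) = 3.29×10⁻⁶ T.

B ≈ 3.29 μT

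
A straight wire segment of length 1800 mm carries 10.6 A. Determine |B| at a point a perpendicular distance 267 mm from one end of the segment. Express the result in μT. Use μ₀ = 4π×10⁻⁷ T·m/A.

B ≈ 3.93 μT

For a finite straight segment, B = (μ₀I/4πd)(sinθ₁ + sinθ₂), where θ₁, θ₂ are the angles from the perpendicular to each end.
The perpendicular foot is at one end, so the two end-offsets along the wire are 0 and L = 1.8 m.
sinθ₁ = 0/√(0²+0.267²) = 0.0000; sinθ₂ = 1.8/√(1.8²+0.267²) = 0.9892.
B = (4π×10⁻⁷ × 10.6) / (4π × 0.267) × (0.0000 + 0.9892) = 3.93×10⁻⁶ T.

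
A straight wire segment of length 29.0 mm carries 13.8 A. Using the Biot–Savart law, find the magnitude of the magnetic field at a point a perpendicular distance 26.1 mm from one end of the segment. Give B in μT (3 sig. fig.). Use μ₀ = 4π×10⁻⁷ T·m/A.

B ≈ 39.3 μT

For a finite straight segment, B = (μ₀I/4πd)(sinθ₁ + sinθ₂), where θ₁, θ₂ are the angles from the perpendicular to each end.
The perpendicular foot is at one end, so the two end-offsets along the wire are 0 and L = 0.029 m.
sinθ₁ = 0/√(0²+0.0261²) = 0.0000; sinθ₂ = 0.029/√(0.029²+0.0261²) = 0.7433.
B = (4π×10⁻⁷ × 13.8) / (4π × 0.0261) × (0.0000 + 0.7433) = 3.93×10⁻⁵ T.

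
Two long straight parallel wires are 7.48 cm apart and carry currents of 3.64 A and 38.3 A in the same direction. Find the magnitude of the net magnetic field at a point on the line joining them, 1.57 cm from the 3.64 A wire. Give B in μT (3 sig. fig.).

B ≈ 83.2 μT

Each long wire gives B = μ₀I/(2πd). Distances are d₁ = 0.0157 m and d₂ = 0.0591 m.
B₁ = 4.64×10⁻⁵ T, B₂ = 1.30×10⁻⁴ T.
Between parallel currents the two contributions point in opposite directions, so they subtract. B = |B₁ − B₂| = |4.64×10⁻⁵ − 1.30×10⁻⁴| = 8.32×10⁻⁵ T.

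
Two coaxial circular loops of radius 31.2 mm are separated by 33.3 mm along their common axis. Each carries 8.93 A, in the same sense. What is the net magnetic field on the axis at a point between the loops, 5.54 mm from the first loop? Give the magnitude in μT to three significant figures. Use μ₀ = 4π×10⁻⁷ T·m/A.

B ≈ 247 μT

Each loop contributes B = μ₀IR²/[2(R²+z²)^(3/2)] on the axis, with z measured from that loop.
Loop 1 (z = 0.00554 m): B₁ = 1.72×10⁻⁴ T. Loop 2 (z = 0.02776 m): B₂ = 7.50×10⁻⁵ T.
The fields add: B = B₁ + B₂ = 2.47×10⁻⁴ T.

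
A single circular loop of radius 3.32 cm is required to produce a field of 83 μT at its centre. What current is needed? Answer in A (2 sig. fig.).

I ≈ 4.4 A

At the centre of a circular loop B = μ₀I/(2R), so I = 2RB/μ₀.
With R = 0.0332 m, I = 2 × 0.0332 × 8.30×10⁻⁵ / (4π×10⁻⁷) = 4.39 A.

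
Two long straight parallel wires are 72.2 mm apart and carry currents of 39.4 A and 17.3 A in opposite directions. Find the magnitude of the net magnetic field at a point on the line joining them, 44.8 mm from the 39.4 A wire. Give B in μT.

B ≈ 302 μT

Each long wire gives B = μ₀I/(2πd). Distances are d₁ = 0.0448 m and d₂ = 0.0274 m.
B₁ = 1.76×10⁻⁴ T, B₂ = 1.26×10⁻⁴ T.
Between antiparallel currents both contributions point the same way, so they add. B = B₁ + B₂ = 1.76×10⁻⁴ + 1.26×10⁻⁴ = 3.02×10⁻⁴ T.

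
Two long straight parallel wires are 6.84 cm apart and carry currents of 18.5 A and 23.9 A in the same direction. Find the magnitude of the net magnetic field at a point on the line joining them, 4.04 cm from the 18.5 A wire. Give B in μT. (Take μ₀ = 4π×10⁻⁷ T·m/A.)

Each long wire gives B = μ₀I/(2πd). Distances are d₁ = 0.0404 m and d₂ = 0.028 m.
B₁ = 9.16×10⁻⁵ T, B₂ = 1.71×10⁻⁴ T.
Between parallel currents the two contributions point in opposite directions, so they subtract. B = |B₁ − B₂| = |9.16×10⁻⁵ − 1.71×10⁻⁴| = 7.91×10⁻⁵ T.

B ≈ 79.1 μT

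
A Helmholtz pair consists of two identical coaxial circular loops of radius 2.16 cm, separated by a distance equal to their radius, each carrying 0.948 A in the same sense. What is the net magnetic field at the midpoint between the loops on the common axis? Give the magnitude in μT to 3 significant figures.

B ≈ 39.5 μT

Each loop contributes B = μ₀IR²/[2(R²+z²)^(3/2)] on the axis, with z measured from that loop.
Loop 1 (z = 0.0108 m): B₁ = 1.97×10⁻⁵ T. Loop 2 (z = 0.0108 m): B₂ = 1.97×10⁻⁵ T.
The fields add: B = B₁ + B₂ = 3.95×10⁻⁵ T.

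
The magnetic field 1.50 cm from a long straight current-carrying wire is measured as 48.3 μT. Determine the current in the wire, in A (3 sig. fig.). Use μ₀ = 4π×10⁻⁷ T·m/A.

For a long straight wire B = μ₀I/(2πd), so I = 2πdB/μ₀.
I = 2π × 0.015 × 4.83×10⁻⁵ / (4π×10⁻⁷) = 3.62 A.

I ≈ 3.62 A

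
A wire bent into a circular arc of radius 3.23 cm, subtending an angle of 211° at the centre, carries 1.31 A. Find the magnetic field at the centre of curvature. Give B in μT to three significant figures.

The Biot–Savart field of a circular arc at its centre is B = μ₀Iφ/(4πR), with φ = 3.683 rad.
B = (4π×10⁻⁷ × 1.31 × 3.683) / (4π × 0.0323) = 1.49×10⁻⁵ T.

B ≈ 14.9 μT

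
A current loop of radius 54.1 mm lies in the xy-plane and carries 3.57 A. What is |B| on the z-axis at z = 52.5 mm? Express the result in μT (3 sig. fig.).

On the axis of a circular loop, B = μ₀IR² / [2(R²+z²)^(3/2)].
R² + z² = (0.0541)² + (0.0525)² = 0.005683 m², and (R²+z²)^(3/2) = 4.28×10⁻⁴ m³.
B = (4π×10⁻⁷ × 3.57 × 0.002927) / (2 × 4.28×10⁻⁴) = 1.53×10⁻⁵ T.

B ≈ 15.3 μT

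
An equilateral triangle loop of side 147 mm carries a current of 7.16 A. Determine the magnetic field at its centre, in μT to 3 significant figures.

Each side is a finite straight segment at perpendicular distance d = a/(2 tan(π/3)) = 0.04244 m from the centre, with end-angles ±π/3.
One side contributes B₁ = (μ₀I/4πd)·2 sin(π/3) = 2.92×10⁻⁵ T.
All 3 sides add in the same direction: B = 3 × 2.92×10⁻⁵ = 8.77×10⁻⁵ T.

B ≈ 87.7 μT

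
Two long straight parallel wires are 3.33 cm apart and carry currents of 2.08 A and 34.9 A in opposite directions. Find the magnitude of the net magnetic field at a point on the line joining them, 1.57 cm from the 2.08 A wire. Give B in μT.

B ≈ 423 μT

Each long wire gives B = μ₀I/(2πd). Distances are d₁ = 0.0157 m and d₂ = 0.0176 m.
B₁ = 2.65×10⁻⁵ T, B₂ = 3.97×10⁻⁴ T.
Between antiparallel currents both contributions point the same way, so they add. B = B₁ + B₂ = 2.65×10⁻⁵ + 3.97×10⁻⁴ = 4.23×10⁻⁴ T.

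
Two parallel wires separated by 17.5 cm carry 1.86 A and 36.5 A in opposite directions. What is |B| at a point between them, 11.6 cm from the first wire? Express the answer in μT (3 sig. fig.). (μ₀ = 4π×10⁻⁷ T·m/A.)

B ≈ 127 μT

Each long wire gives B = μ₀I/(2πd). Distances are d₁ = 0.116 m and d₂ = 0.059 m.
B₁ = 3.21×10⁻⁶ T, B₂ = 1.24×10⁻⁴ T.
Between antiparallel currents both contributions point the same way, so they add. B = B₁ + B₂ = 3.21×10⁻⁶ + 1.24×10⁻⁴ = 1.27×10⁻⁴ T.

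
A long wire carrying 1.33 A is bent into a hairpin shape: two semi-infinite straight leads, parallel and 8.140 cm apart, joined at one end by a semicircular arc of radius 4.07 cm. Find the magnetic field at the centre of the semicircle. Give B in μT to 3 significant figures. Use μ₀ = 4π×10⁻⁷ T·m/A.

B ≈ 16.8 μT

The semicircular arc contributes B_arc = μ₀I·π/(4πR) = μ₀I/(4R) = 1.03×10⁻⁵ T.
Each semi-infinite lead is at perpendicular distance R = 0.0407 m from the centre, with the perpendicular foot at its near end, so it contributes μ₀I/(4πR); both point the same way, together 6.54×10⁻⁶ T.
Arc and leads all point the same direction: B = 1.03×10⁻⁵ + 6.54×10⁻⁶ = 1.68×10⁻⁵ T.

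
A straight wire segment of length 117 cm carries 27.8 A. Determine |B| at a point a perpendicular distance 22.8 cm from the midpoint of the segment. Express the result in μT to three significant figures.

For a finite straight segment, B = (μ₀I/4πd)(sinθ₁ + sinθ₂), where θ₁, θ₂ are the angles from the perpendicular to each end.
The perpendicular from the point meets the wire at its midpoint, so each end is L/2 = 0.585 m away along the wire.
sinθ₁ = 0.585/√(0.585²+0.228²) = 0.9317; sinθ₂ = 0.585/√(0.585²+0.228²) = 0.9317.
B = (4π×10⁻⁷ × 27.8) / (4π × 0.228) × (0.9317 + 0.9317) = 2.27×10⁻⁵ T.

B ≈ 22.7 μT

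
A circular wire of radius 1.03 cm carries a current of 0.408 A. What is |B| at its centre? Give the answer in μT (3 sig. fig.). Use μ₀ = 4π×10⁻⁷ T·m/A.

B ≈ 24.9 μT

At the centre of a circular loop the Biot–Savart law gives B = μ₀I/(2R).
B = (4π×10⁻⁷ × 0.408) / (2 × 0.0103) = 2.49×10⁻⁵ T.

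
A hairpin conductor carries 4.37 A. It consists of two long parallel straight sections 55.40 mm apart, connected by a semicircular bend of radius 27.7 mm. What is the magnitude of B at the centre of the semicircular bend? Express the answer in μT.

The semicircular arc contributes B_arc = μ₀I·π/(4πR) = μ₀I/(4R) = 4.96×10⁻⁵ T.
Each semi-infinite lead is at perpendicular distance R = 0.0277 m from the centre, with the perpendicular foot at its near end, so it contributes μ₀I/(4πR); both point the same way, together 3.16×10⁻⁵ T.
Arc and leads all point the same direction: B = 4.96×10⁻⁵ + 3.16×10⁻⁵ = 8.11×10⁻⁵ T.

B ≈ 81.1 μT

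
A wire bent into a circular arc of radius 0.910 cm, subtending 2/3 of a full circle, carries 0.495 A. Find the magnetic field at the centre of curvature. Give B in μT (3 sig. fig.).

B ≈ 22.8 μT

The Biot–Savart field of a circular arc at its centre is B = μ₀Iφ/(4πR), with φ = 4.189 rad.
B = (4π×10⁻⁷ × 0.495 × 4.189) / (4π × 0.0091) = 2.28×10⁻⁵ T.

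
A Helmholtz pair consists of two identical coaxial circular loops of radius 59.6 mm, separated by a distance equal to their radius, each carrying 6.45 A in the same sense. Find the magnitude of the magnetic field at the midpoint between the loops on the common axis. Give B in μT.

Each loop contributes B = μ₀IR²/[2(R²+z²)^(3/2)] on the axis, with z measured from that loop.
Loop 1 (z = 0.0298 m): B₁ = 4.87×10⁻⁵ T. Loop 2 (z = 0.0298 m): B₂ = 4.87×10⁻⁵ T.
The fields add: B = B₁ + B₂ = 9.73×10⁻⁵ T.

B ≈ 97.3 μT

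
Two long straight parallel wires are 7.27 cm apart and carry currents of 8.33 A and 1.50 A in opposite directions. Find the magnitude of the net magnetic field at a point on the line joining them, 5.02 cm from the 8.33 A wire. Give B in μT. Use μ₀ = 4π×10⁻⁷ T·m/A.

Each long wire gives B = μ₀I/(2πd). Distances are d₁ = 0.0502 m and d₂ = 0.0225 m.
B₁ = 3.32×10⁻⁵ T, B₂ = 1.33×10⁻⁵ T.
Between antiparallel currents both contributions point the same way, so they add. B = B₁ + B₂ = 3.32×10⁻⁵ + 1.33×10⁻⁵ = 4.65×10⁻⁵ T.

B ≈ 46.5 μT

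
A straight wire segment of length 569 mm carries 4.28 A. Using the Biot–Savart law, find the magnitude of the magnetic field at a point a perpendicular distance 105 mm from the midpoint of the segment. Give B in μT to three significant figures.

For a finite straight segment, B = (μ₀I/4πd)(sinθ₁ + sinθ₂), where θ₁, θ₂ are the angles from the perpendicular to each end.
The perpendicular from the point meets the wire at its midpoint, so each end is L/2 = 0.2845 m away along the wire.
sinθ₁ = 0.2845/√(0.2845²+0.105²) = 0.9381; sinθ₂ = 0.2845/√(0.2845²+0.105²) = 0.9381.
B = (4π×10⁻⁷ × 4.28) / (4π × 0.105) × (0.9381 + 0.9381) = 7.65×10⁻⁶ T.

B ≈ 7.65 μT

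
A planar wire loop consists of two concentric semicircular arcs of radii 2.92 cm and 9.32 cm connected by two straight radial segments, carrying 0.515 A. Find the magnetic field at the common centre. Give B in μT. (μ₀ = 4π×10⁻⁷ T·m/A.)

The radial connectors point toward the centre, so dl × r̂ = 0 and they contribute nothing.
Each semicircle gives μ₀I/(4R): inner arc 5.54×10⁻⁶ T, outer arc 1.74×10⁻⁶ T.
The two arcs carry current in opposite angular senses, so their fields oppose: B = |5.54×10⁻⁶ − 1.74×10⁻⁶| = 3.80×10⁻⁶ T.

B ≈ 3.80 μT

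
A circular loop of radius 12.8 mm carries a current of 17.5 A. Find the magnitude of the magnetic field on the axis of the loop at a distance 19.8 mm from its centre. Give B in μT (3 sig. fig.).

On the axis of a circular loop, B = μ₀IR² / [2(R²+z²)^(3/2)].
R² + z² = (0.0128)² + (0.0198)² = 0.0005559 m², and (R²+z²)^(3/2) = 1.31×10⁻⁵ m³.
B = (4π×10⁻⁷ × 17.5 × 0.0001638) / (2 × 1.31×10⁻⁵) = 1.37×10⁻⁴ T.

B ≈ 137 μT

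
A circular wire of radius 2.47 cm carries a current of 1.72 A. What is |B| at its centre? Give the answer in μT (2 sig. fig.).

B ≈ 44 μT

At the centre of a circular loop the Biot–Savart law gives B = μ₀I/(2R).
B = (4π×10⁻⁷ × 1.72) / (2 × 0.0247) = 4.38×10⁻⁵ T.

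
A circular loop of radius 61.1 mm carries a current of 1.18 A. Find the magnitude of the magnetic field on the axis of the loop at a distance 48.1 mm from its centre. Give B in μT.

B ≈ 5.89 μT

On the axis of a circular loop, B = μ₀IR² / [2(R²+z²)^(3/2)].
R² + z² = (0.0611)² + (0.0481)² = 0.006047 m², and (R²+z²)^(3/2) = 4.70×10⁻⁴ m³.
B = (4π×10⁻⁷ × 1.18 × 0.003733) / (2 × 4.70×10⁻⁴) = 5.89×10⁻⁶ T.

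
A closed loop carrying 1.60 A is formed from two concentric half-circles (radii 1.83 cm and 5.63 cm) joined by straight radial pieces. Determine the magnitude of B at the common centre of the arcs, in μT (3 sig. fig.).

The radial connectors point toward the centre, so dl × r̂ = 0 and they contribute nothing.
Each semicircle gives μ₀I/(4R): inner arc 2.75×10⁻⁵ T, outer arc 8.93×10⁻⁶ T.
The two arcs carry current in opposite angular senses, so their fields oppose: B = |2.75×10⁻⁵ − 8.93×10⁻⁶| = 1.85×10⁻⁵ T.

B ≈ 18.5 μT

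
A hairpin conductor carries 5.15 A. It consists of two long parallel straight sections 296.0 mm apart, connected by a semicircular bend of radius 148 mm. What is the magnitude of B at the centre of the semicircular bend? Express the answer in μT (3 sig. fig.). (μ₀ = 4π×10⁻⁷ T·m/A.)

The semicircular arc contributes B_arc = μ₀I·π/(4πR) = μ₀I/(4R) = 1.09×10⁻⁵ T.
Each semi-infinite lead is at perpendicular distance R = 0.148 m from the centre, with the perpendicular foot at its near end, so it contributes μ₀I/(4πR); both point the same way, together 6.96×10⁻⁶ T.
Arc and leads all point the same direction: B = 1.09×10⁻⁵ + 6.96×10⁻⁶ = 1.79×10⁻⁵ T.

B ≈ 17.9 μT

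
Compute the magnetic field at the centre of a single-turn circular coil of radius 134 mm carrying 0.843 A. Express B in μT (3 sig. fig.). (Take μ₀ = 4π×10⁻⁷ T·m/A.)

B ≈ 3.95 μT

At the centre of a circular loop the Biot–Savart law gives B = μ₀I/(2R).
B = (4π×10⁻⁷ × 0.843) / (2 × 0.134) = 3.95×10⁻⁶ T.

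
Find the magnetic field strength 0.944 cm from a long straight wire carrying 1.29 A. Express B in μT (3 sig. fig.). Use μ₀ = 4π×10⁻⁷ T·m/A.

For an infinitely long straight wire, B = μ₀I/(2πd).
B = (4π×10⁻⁷ × 1.29) / (2π × 0.00944) = 2.73×10⁻⁵ T.

B ≈ 27.3 μT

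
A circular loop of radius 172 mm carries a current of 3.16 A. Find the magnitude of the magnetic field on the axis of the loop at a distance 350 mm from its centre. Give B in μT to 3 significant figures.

B ≈ 0.990 μT

On the axis of a circular loop, B = μ₀IR² / [2(R²+z²)^(3/2)].
R² + z² = (0.172)² + (0.35)² = 0.1521 m², and (R²+z²)^(3/2) = 5.93×10⁻² m³.
B = (4π×10⁻⁷ × 3.16 × 0.02958) / (2 × 5.93×10⁻²) = 9.90×10⁻⁷ T.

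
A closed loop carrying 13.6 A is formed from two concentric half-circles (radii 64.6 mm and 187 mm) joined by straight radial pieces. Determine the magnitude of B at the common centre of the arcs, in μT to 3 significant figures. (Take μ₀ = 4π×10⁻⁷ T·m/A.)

The radial connectors point toward the centre, so dl × r̂ = 0 and they contribute nothing.
Each semicircle gives μ₀I/(4R): inner arc 6.61×10⁻⁵ T, outer arc 2.28×10⁻⁵ T.
The two arcs carry current in opposite angular senses, so their fields oppose: B = |6.61×10⁻⁵ − 2.28×10⁻⁵| = 4.33×10⁻⁵ T.

B ≈ 43.3 μT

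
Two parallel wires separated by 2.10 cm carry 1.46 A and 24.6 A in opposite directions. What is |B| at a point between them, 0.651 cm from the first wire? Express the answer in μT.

B ≈ 384 μT

Each long wire gives B = μ₀I/(2πd). Distances are d₁ = 0.00651 m and d₂ = 0.01449 m.
B₁ = 4.49×10⁻⁵ T, B₂ = 3.40×10⁻⁴ T.
Between antiparallel currents both contributions point the same way, so they add. B = B₁ + B₂ = 4.49×10⁻⁵ + 3.40×10⁻⁴ = 3.84×10⁻⁴ T.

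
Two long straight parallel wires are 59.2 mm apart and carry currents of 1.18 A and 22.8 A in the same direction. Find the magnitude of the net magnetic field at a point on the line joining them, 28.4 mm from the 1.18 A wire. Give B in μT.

B ≈ 140 μT

Each long wire gives B = μ₀I/(2πd). Distances are d₁ = 0.0284 m and d₂ = 0.0308 m.
B₁ = 8.31×10⁻⁶ T, B₂ = 1.48×10⁻⁴ T.
Between parallel currents the two contributions point in opposite directions, so they subtract. B = |B₁ − B₂| = |8.31×10⁻⁶ − 1.48×10⁻⁴| = 1.40×10⁻⁴ T.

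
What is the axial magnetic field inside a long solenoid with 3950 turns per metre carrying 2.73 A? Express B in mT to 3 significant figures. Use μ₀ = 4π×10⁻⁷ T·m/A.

B ≈ 13.6 mT

Inside a long solenoid, B = μ₀nI with n = 3950 turns/m.
B = 4π×10⁻⁷ × 3950 × 2.73 = 1.36×10⁻² T.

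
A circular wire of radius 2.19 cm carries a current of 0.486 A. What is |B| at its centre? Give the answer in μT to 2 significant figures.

B ≈ 14 μT

At the centre of a circular loop the Biot–Savart law gives B = μ₀I/(2R).
B = (4π×10⁻⁷ × 0.486) / (2 × 0.0219) = 1.39×10⁻⁵ T.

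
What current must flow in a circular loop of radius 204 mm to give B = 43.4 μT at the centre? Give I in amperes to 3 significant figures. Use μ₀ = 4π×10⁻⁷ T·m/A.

At the centre of a circular loop B = μ₀I/(2R), so I = 2RB/μ₀.
With R = 0.204 m, I = 2 × 0.204 × 4.34×10⁻⁵ / (4π×10⁻⁷) = 14.1 A.

I ≈ 14.1 A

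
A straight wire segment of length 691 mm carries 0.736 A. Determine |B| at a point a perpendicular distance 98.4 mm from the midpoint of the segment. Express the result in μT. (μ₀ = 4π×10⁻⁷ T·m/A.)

For a finite straight segment, B = (μ₀I/4πd)(sinθ₁ + sinθ₂), where θ₁, θ₂ are the angles from the perpendicular to each end.
The perpendicular from the point meets the wire at its midpoint, so each end is L/2 = 0.3455 m away along the wire.
sinθ₁ = 0.3455/√(0.3455²+0.0984²) = 0.9618; sinθ₂ = 0.3455/√(0.3455²+0.0984²) = 0.9618.
B = (4π×10⁻⁷ × 0.736) / (4π × 0.0984) × (0.9618 + 0.9618) = 1.44×10⁻⁶ T.

B ≈ 1.44 μT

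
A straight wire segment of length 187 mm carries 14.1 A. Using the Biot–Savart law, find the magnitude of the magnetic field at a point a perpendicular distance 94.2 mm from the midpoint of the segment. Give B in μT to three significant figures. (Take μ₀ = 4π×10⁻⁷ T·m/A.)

For a finite straight segment, B = (μ₀I/4πd)(sinθ₁ + sinθ₂), where θ₁, θ₂ are the angles from the perpendicular to each end.
The perpendicular from the point meets the wire at its midpoint, so each end is L/2 = 0.0935 m away along the wire.
sinθ₁ = 0.0935/√(0.0935²+0.0942²) = 0.7045; sinθ₂ = 0.0935/√(0.0935²+0.0942²) = 0.7045.
B = (4π×10⁻⁷ × 14.1) / (4π × 0.0942) × (0.7045 + 0.7045) = 2.11×10⁻⁵ T.

B ≈ 21.1 μT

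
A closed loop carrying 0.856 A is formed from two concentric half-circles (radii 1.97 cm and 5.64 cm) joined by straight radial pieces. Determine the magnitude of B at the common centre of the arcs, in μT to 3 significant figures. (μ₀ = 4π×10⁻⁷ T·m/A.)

The radial connectors point toward the centre, so dl × r̂ = 0 and they contribute nothing.
Each semicircle gives μ₀I/(4R): inner arc 1.37×10⁻⁵ T, outer arc 4.77×10⁻⁶ T.
The two arcs carry current in opposite angular senses, so their fields oppose: B = |1.37×10⁻⁵ − 4.77×10⁻⁶| = 8.88×10⁻⁶ T.

B ≈ 8.88 μT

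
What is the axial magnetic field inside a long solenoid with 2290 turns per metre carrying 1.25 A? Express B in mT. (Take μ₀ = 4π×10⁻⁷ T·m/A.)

Inside a long solenoid, B = μ₀nI with n = 2290 turns/m.
B = 4π×10⁻⁷ × 2290 × 1.25 = 3.60×10⁻³ T.

B ≈ 3.60 mT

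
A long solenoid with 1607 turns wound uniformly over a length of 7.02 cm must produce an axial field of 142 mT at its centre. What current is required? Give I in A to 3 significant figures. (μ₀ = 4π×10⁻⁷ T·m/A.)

Inside a long solenoid B = μ₀nI with n = 2.289×10⁴ m⁻¹, so I = B/(μ₀n).
I = 0.142 / (4π×10⁻⁷ × 2.289×10⁴) = 4.94 A.

I ≈ 4.94 A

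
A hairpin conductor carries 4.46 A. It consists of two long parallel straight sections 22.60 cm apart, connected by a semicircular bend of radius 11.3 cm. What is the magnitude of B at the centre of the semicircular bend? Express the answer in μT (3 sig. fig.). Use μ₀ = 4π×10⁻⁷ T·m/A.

The semicircular arc contributes B_arc = μ₀I·π/(4πR) = μ₀I/(4R) = 1.24×10⁻⁵ T.
Each semi-infinite lead is at perpendicular distance R = 0.113 m from the centre, with the perpendicular foot at its near end, so it contributes μ₀I/(4πR); both point the same way, together 7.89×10⁻⁶ T.
Arc and leads all point the same direction: B = 1.24×10⁻⁵ + 7.89×10⁻⁶ = 2.03×10⁻⁵ T.

B ≈ 20.3 μT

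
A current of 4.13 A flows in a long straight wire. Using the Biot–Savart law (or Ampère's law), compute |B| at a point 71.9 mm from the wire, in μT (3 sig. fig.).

For an infinitely long straight wire, B = μ₀I/(2πd).
B = (4π×10⁻⁷ × 4.13) / (2π × 0.0719) = 1.15×10⁻⁵ T.

B ≈ 11.5 μT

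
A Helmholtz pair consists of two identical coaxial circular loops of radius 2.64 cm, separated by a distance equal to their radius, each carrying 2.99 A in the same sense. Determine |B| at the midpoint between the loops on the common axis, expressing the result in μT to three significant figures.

Each loop contributes B = μ₀IR²/[2(R²+z²)^(3/2)] on the axis, with z measured from that loop.
Loop 1 (z = 0.0132 m): B₁ = 5.09×10⁻⁵ T. Loop 2 (z = 0.0132 m): B₂ = 5.09×10⁻⁵ T.
The fields add: B = B₁ + B₂ = 1.02×10⁻⁴ T.

B ≈ 102 μT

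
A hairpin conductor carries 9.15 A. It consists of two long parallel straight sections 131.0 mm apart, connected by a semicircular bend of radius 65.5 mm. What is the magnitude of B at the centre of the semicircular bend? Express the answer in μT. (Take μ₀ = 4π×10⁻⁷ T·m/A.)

The semicircular arc contributes B_arc = μ₀I·π/(4πR) = μ₀I/(4R) = 4.39×10⁻⁵ T.
Each semi-infinite lead is at perpendicular distance R = 0.0655 m from the centre, with the perpendicular foot at its near end, so it contributes μ₀I/(4πR); both point the same way, together 2.79×10⁻⁵ T.
Arc and leads all point the same direction: B = 4.39×10⁻⁵ + 2.79×10⁻⁵ = 7.18×10⁻⁵ T.

B ≈ 71.8 μT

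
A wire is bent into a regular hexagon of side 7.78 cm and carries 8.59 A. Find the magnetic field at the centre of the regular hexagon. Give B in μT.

Each side is a finite straight segment at perpendicular distance d = a/(2 tan(π/6)) = 0.06738 m from the centre, with end-angles ±π/6.
One side contributes B₁ = (μ₀I/4πd)·2 sin(π/6) = 1.27×10⁻⁵ T.
All 6 sides add in the same direction: B = 6 × 1.27×10⁻⁵ = 7.65×10⁻⁵ T.

B ≈ 76.5 μT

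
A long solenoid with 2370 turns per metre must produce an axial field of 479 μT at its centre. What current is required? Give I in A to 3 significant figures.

Inside a long solenoid B = μ₀nI with n = 2370 m⁻¹, so I = B/(μ₀n).
I = 4.79×10⁻⁴ / (4π×10⁻⁷ × 2370) = 0.161 A.

I ≈ 0.161 A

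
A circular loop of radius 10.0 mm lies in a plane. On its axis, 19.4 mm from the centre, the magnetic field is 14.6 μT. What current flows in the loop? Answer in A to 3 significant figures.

On the axis of a loop, B = μ₀IR²/[2(R²+z²)^(3/2)], so I = 2B(R²+z²)^(3/2)/(μ₀R²).
R² + z² = 0.0001 + 0.0003764 = 0.0004764 m²; raised to 3/2 gives 1.04×10⁻⁵ m³.
I = 2 × 1.46×10⁻⁵ × 1.04×10⁻⁵ / (1.26×10⁻⁶ × 0.0001) = 2.42 A.

I ≈ 2.42 A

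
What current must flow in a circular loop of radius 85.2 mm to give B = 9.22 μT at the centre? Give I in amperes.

I ≈ 1.25 A

At the centre of a circular loop B = μ₀I/(2R), so I = 2RB/μ₀.
With R = 0.0852 m, I = 2 × 0.0852 × 9.22×10⁻⁶ / (4π×10⁻⁷) = 1.25 A.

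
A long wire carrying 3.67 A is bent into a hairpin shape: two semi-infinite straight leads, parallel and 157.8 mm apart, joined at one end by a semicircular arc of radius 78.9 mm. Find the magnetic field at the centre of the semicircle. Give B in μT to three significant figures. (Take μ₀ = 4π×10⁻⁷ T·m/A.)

B ≈ 23.9 μT

The semicircular arc contributes B_arc = μ₀I·π/(4πR) = μ₀I/(4R) = 1.46×10⁻⁵ T.
Each semi-infinite lead is at perpendicular distance R = 0.0789 m from the centre, with the perpendicular foot at its near end, so it contributes μ₀I/(4πR); both point the same way, together 9.30×10⁻⁶ T.
Arc and leads all point the same direction: B = 1.46×10⁻⁵ + 9.30×10⁻⁶ = 2.39×10⁻⁵ T.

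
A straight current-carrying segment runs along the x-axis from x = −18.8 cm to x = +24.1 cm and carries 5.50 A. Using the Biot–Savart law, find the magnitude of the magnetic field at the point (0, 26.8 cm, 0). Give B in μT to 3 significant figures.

For a finite straight segment, B = (μ₀I/4πd)(sinθ₁ + sinθ₂), where θ₁, θ₂ are the angles from the perpendicular to each end.
The perpendicular distance is d = 0.268 m; the end-offsets along the wire are a = 0.188 m and b = 0.241 m.
sinθ₁ = 0.188/√(0.188²+0.268²) = 0.5743; sinθ₂ = 0.241/√(0.241²+0.268²) = 0.6687.
B = (4π×10⁻⁷ × 5.50) / (4π × 0.268) × (0.5743 + 0.6687) = 2.55×10⁻⁶ T.

B ≈ 2.55 μT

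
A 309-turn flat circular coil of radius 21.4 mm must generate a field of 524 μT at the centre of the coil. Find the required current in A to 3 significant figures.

I ≈ 0.0578 A

For an N-turn coil, B = Nμ₀I/(2R) with R = 0.0214 m, so I = 2RB/(Nμ₀) = 2 × 0.0214 × 5.24×10⁻⁴ / (309 × 4π×10⁻⁷) = 5.78×10⁻² A.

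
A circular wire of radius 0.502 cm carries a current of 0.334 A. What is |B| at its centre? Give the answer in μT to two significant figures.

B ≈ 42 μT

At the centre of a circular loop the Biot–Savart law gives B = μ₀I/(2R).
B = (4π×10⁻⁷ × 0.334) / (2 × 0.00502) = 4.18×10⁻⁵ T.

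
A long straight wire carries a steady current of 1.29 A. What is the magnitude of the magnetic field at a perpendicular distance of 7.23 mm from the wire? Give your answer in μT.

B ≈ 35.7 μT

For an infinitely long straight wire, B = μ₀I/(2πd).
B = (4π×10⁻⁷ × 1.29) / (2π × 0.00723) = 3.57×10⁻⁵ T.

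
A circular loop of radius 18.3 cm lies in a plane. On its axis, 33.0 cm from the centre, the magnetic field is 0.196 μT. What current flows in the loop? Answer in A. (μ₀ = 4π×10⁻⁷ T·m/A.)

I ≈ 0.500 A

On the axis of a loop, B = μ₀IR²/[2(R²+z²)^(3/2)], so I = 2B(R²+z²)^(3/2)/(μ₀R²).
R² + z² = 0.03349 + 0.1089 = 0.1424 m²; raised to 3/2 gives 5.37×10⁻² m³.
I = 2 × 1.96×10⁻⁷ × 5.37×10⁻² / (1.26×10⁻⁶ × 0.03349) = 0.500 A.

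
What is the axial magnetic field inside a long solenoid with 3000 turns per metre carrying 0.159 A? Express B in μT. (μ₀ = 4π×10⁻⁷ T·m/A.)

B ≈ 599 μT

Inside a long solenoid, B = μ₀nI with n = 3000 turns/m.
B = 4π×10⁻⁷ × 3000 × 0.159 = 5.99×10⁻⁴ T.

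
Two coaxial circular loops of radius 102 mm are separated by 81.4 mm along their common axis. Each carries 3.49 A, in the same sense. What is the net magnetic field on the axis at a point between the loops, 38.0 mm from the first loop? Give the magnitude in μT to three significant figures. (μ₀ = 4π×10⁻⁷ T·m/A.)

B ≈ 34.4 μT

Each loop contributes B = μ₀IR²/[2(R²+z²)^(3/2)] on the axis, with z measured from that loop.
Loop 1 (z = 0.038 m): B₁ = 1.77×10⁻⁵ T. Loop 2 (z = 0.0434 m): B₂ = 1.67×10⁻⁵ T.
The fields add: B = B₁ + B₂ = 3.44×10⁻⁵ T.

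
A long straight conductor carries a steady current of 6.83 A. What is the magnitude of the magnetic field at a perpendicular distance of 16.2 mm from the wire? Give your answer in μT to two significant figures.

B ≈ 84 μT

For an infinitely long straight wire, B = μ₀I/(2πd).
B = (4π×10⁻⁷ × 6.83) / (2π × 0.0162) = 8.43×10⁻⁵ T.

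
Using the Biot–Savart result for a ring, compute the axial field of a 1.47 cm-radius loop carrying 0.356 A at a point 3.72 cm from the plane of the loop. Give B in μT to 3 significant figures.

On the axis of a circular loop, B = μ₀IR² / [2(R²+z²)^(3/2)].
R² + z² = (0.0147)² + (0.0372)² = 0.0016 m², and (R²+z²)^(3/2) = 6.40×10⁻⁵ m³.
B = (4π×10⁻⁷ × 0.356 × 0.0002161) / (2 × 6.40×10⁻⁵) = 7.55×10⁻⁷ T.

B ≈ 0.755 μT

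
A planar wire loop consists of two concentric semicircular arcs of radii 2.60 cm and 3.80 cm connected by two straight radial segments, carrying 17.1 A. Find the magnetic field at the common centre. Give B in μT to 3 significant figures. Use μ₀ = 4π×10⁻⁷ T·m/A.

B ≈ 65.2 μT

The radial connectors point toward the centre, so dl × r̂ = 0 and they contribute nothing.
Each semicircle gives μ₀I/(4R): inner arc 2.07×10⁻⁴ T, outer arc 1.41×10⁻⁴ T.
The two arcs carry current in opposite angular senses, so their fields oppose: B = |2.07×10⁻⁴ − 1.41×10⁻⁴| = 6.52×10⁻⁵ T.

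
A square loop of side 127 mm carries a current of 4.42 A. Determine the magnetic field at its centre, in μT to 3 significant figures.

B ≈ 39.4 μT

Each side is a finite straight segment at perpendicular distance d = a/(2 tan(π/4)) = 0.0635 m from the centre, with end-angles ±π/4.
One side contributes B₁ = (μ₀I/4πd)·2 sin(π/4) = 9.84×10⁻⁶ T.
All 4 sides add in the same direction: B = 4 × 9.84×10⁻⁶ = 3.94×10⁻⁵ T.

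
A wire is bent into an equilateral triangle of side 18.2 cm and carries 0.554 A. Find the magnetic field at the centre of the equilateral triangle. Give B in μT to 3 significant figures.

Each side is a finite straight segment at perpendicular distance d = a/(2 tan(π/3)) = 0.05254 m from the centre, with end-angles ±π/3.
One side contributes B₁ = (μ₀I/4πd)·2 sin(π/3) = 1.83×10⁻⁶ T.
All 3 sides add in the same direction: B = 3 × 1.83×10⁻⁶ = 5.48×10⁻⁶ T.

B ≈ 5.48 μT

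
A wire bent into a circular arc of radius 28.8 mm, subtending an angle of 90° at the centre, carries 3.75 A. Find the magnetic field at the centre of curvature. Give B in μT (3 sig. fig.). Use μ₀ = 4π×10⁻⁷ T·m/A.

The Biot–Savart field of a circular arc at its centre is B = μ₀Iφ/(4πR), with φ = 1.571 rad.
B = (4π×10⁻⁷ × 3.75 × 1.571) / (4π × 0.0288) = 2.05×10⁻⁵ T.

B ≈ 20.5 μT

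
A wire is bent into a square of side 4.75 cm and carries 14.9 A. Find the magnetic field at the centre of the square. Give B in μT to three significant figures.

B ≈ 355 μT

Each side is a finite straight segment at perpendicular distance d = a/(2 tan(π/4)) = 0.02375 m from the centre, with end-angles ±π/4.
One side contributes B₁ = (μ₀I/4πd)·2 sin(π/4) = 8.87×10⁻⁵ T.
All 4 sides add in the same direction: B = 4 × 8.87×10⁻⁵ = 3.55×10⁻⁴ T.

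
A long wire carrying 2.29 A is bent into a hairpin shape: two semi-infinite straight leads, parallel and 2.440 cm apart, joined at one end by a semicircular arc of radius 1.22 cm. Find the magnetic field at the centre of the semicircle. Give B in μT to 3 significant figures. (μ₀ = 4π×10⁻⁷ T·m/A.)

B ≈ 96.5 μT

The semicircular arc contributes B_arc = μ₀I·π/(4πR) = μ₀I/(4R) = 5.90×10⁻⁵ T.
Each semi-infinite lead is at perpendicular distance R = 0.0122 m from the centre, with the perpendicular foot at its near end, so it contributes μ₀I/(4πR); both point the same way, together 3.75×10⁻⁵ T.
Arc and leads all point the same direction: B = 5.90×10⁻⁵ + 3.75×10⁻⁵ = 9.65×10⁻⁵ T.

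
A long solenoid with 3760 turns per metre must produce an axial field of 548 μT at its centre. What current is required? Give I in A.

I ≈ 0.116 A

Inside a long solenoid B = μ₀nI with n = 3760 m⁻¹, so I = B/(μ₀n).
I = 5.48×10⁻⁴ / (4π×10⁻⁷ × 3760) = 0.116 A.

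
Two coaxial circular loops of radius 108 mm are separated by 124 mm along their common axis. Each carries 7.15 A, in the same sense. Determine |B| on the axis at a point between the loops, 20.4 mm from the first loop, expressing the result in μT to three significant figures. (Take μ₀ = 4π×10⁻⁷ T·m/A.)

B ≈ 55.1 μT

Each loop contributes B = μ₀IR²/[2(R²+z²)^(3/2)] on the axis, with z measured from that loop.
Loop 1 (z = 0.0204 m): B₁ = 3.95×10⁻⁵ T. Loop 2 (z = 0.1036 m): B₂ = 1.56×10⁻⁵ T.
The fields add: B = B₁ + B₂ = 5.51×10⁻⁵ T.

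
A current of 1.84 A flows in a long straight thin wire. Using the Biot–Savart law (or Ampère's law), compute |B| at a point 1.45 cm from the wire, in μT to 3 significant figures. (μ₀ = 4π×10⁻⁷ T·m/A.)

B ≈ 25.4 μT

For an infinitely long straight wire, B = μ₀I/(2πd).
B = (4π×10⁻⁷ × 1.84) / (2π × 0.0145) = 2.54×10⁻⁵ T.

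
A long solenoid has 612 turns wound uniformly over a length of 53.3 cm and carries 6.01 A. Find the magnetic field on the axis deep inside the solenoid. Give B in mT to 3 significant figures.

B ≈ 8.67 mT

Inside a long solenoid, B = μ₀nI with n = 1148 turns/m.
B = 4π×10⁻⁷ × 1148 × 6.01 = 8.67×10⁻³ T.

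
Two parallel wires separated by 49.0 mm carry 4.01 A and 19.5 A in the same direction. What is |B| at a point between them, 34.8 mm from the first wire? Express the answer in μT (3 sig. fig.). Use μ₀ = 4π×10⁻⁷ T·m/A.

B ≈ 252 μT

Each long wire gives B = μ₀I/(2πd). Distances are d₁ = 0.0348 m and d₂ = 0.0142 m.
B₁ = 2.30×10⁻⁵ T, B₂ = 2.75×10⁻⁴ T.
Between parallel currents the two contributions point in opposite directions, so they subtract. B = |B₁ − B₂| = |2.30×10⁻⁵ − 2.75×10⁻⁴| = 2.52×10⁻⁴ T.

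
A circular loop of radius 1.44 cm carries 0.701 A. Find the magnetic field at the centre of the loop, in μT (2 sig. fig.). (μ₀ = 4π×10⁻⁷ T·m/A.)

At the centre of a circular loop the Biot–Savart law gives B = μ₀I/(2R).
B = (4π×10⁻⁷ × 0.701) / (2 × 0.0144) = 3.06×10⁻⁵ T.

B ≈ 31 μT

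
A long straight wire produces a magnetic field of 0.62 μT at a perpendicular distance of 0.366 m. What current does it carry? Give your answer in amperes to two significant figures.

For a long straight wire B = μ₀I/(2πd), so I = 2πdB/μ₀.
I = 2π × 0.366 × 6.20×10⁻⁷ / (4π×10⁻⁷) = 1.13 A.

I ≈ 1.1 A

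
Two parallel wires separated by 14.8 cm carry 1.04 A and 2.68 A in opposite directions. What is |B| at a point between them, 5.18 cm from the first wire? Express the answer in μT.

Each long wire gives B = μ₀I/(2πd). Distances are d₁ = 0.0518 m and d₂ = 0.0962 m.
B₁ = 4.02×10⁻⁶ T, B₂ = 5.57×10⁻⁶ T.
Between antiparallel currents both contributions point the same way, so they add. B = B₁ + B₂ = 4.02×10⁻⁶ + 5.57×10⁻⁶ = 9.59×10⁻⁶ T.

B ≈ 9.59 μT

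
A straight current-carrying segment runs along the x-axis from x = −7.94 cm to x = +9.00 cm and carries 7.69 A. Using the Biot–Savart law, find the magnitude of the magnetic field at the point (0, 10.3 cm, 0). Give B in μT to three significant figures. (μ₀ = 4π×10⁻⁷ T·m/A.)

For a finite straight segment, B = (μ₀I/4πd)(sinθ₁ + sinθ₂), where θ₁, θ₂ are the angles from the perpendicular to each end.
The perpendicular distance is d = 0.103 m; the end-offsets along the wire are a = 0.0794 m and b = 0.09 m.
sinθ₁ = 0.0794/√(0.0794²+0.103²) = 0.6105; sinθ₂ = 0.09/√(0.09²+0.103²) = 0.6580.
B = (4π×10⁻⁷ × 7.69) / (4π × 0.103) × (0.6105 + 0.6580) = 9.47×10⁻⁶ T.

B ≈ 9.47 μT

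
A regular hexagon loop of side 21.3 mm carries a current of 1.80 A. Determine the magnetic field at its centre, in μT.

B ≈ 58.5 μT

Each side is a finite straight segment at perpendicular distance d = a/(2 tan(π/6)) = 0.01845 m from the centre, with end-angles ±π/6.
One side contributes B₁ = (μ₀I/4πd)·2 sin(π/6) = 9.76×10⁻⁶ T.
All 6 sides add in the same direction: B = 6 × 9.76×10⁻⁶ = 5.85×10⁻⁵ T.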